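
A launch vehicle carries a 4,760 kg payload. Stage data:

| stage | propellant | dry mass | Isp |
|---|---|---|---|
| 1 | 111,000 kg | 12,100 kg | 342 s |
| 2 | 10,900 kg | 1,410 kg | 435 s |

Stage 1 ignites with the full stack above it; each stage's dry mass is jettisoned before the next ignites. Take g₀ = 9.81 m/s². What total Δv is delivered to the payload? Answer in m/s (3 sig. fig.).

Δv ≈ 9610 m/s

Ignition mass of stage 1 = 111,000+12,100 + 10,900+1,410 + 4,760 = 140,170 kg.
Stage 1: m₀ = 140,170 kg, m_f = 140,170 − 111,000 = 29,170 kg; Δv = 342×9.81×ln(4.805) = 3355.0×1.5697 ≈ 5266 m/s.
Stage 2: m₀ = 17,070 kg, m_f = 17,070 − 10,900 = 6,170 kg; Δv = 435×9.81×ln(2.767) = 4267.4×1.0176 ≈ 4343 m/s.
Total Δv = 5266 + 4343 = 9609 m/s.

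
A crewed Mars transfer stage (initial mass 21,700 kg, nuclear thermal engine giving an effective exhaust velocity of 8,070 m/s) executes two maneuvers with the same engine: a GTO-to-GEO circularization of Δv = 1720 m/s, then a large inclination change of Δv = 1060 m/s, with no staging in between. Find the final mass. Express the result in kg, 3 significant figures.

After the first burn: m = 21700 × exp(−1720/8070.0) = 21700 × 0.80805 = 17,534.7 kg.
After the second burn: m = 17,534.7 × exp(−1060/8070.0) = 17,534.7 × 0.87691 = 15,376.4 kg.

final mass ≈ 15400 kg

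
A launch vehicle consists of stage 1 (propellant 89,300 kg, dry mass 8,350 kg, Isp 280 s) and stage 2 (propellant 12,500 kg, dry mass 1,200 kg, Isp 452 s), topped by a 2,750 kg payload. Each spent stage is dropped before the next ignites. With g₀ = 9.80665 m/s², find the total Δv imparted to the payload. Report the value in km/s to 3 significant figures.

Ignition mass of stage 1 = 89,300+8,350 + 12,500+1,200 + 2,750 = 114,100 kg.
Stage 1: m₀ = 114,100 kg, m_f = 114,100 − 89,300 = 24,800 kg; Δv = 280×9.80665×ln(4.601) = 2745.9×1.5262 ≈ 4191 m/s.
Stage 2: m₀ = 16,450 kg, m_f = 16,450 − 12,500 = 3,950 kg; Δv = 452×9.80665×ln(4.165) = 4432.6×1.4266 ≈ 6324 m/s.
Total Δv = 4191 + 6324 = 10515 m/s.

Δv ≈ 10.5 km/s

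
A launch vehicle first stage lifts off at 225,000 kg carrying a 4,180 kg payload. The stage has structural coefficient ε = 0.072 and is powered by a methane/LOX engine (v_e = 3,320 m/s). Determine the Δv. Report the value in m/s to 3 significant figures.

Δv ≈ 8020 m/s

Stage wet mass = m₀ − payload = 225,000 − 4,180 = 220,820 kg.
Stage dry mass = ε × stage wet mass = 0.072 × 220,820 = 15,899 kg.
Burnout mass m_f = stage dry + payload = 15,899 + 4,180 = 20,079 kg.
From the ideal rocket equation, Δv = v_e · ln(225,000/20,079) = 3320.0 × ln(11.21) = 3320.0 × 2.4164 ≈ 8023 m/s.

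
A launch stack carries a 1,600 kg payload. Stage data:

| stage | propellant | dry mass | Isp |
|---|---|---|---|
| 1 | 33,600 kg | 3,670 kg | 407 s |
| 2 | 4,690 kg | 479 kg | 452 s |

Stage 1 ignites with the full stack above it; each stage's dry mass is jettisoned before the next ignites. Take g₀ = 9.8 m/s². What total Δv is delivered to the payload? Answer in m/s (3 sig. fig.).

Ignition mass of stage 1 = 33,600+3,670 + 4,690+479 + 1,600 = 44,039 kg.
Stage 1: m₀ = 44,039 kg, m_f = 44,039 − 33,600 = 10,439 kg; Δv = 407×9.8×ln(4.219) = 3988.6×1.4395 ≈ 5742 m/s.
Stage 2: m₀ = 6,769 kg, m_f = 6,769 − 4,690 = 2,079 kg; Δv = 452×9.8×ln(3.256) = 4429.6×1.1805 ≈ 5229 m/s.
Total Δv = 5742 + 5229 = 10971 m/s.

Δv ≈ 11000 m/s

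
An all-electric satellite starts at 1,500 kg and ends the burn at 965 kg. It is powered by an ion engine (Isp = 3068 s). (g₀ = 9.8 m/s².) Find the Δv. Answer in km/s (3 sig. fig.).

v_e = Isp · g₀ = 3068 × 9.8 = 30066.4 m/s.
Δv = v_e · ln(m₀/m_f) = 30066.4 × ln(1.554) = 30066.4 × 0.4411 ≈ 13262.1 m/s.

Δv ≈ 13.3 km/s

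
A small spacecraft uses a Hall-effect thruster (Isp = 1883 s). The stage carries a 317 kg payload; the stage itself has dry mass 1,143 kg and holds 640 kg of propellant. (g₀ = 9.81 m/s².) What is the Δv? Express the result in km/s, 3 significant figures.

Δv ≈ 6.71 km/s

v_e = Isp · g₀ = 1883 × 9.81 = 18472.2 m/s.
m₀ = payload + dry + propellant = 317 + 1,143 + 640 = 2,100 kg.
m_f = payload + dry = 317 + 1,143 = 1,460 kg.
From the ideal rocket equation, Δv = v_e · ln(m₀/m_f) = 18472.2 × ln(1.438) = 18472.2 × 0.3635 ≈ 6714.7 m/s.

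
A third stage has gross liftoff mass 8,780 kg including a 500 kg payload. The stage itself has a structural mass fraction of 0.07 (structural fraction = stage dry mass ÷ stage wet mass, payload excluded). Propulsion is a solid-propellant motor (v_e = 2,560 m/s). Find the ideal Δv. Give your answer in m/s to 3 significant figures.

Δv ≈ 5370 m/s

Stage wet mass = m₀ − payload = 8,780 − 500 = 8,280 kg.
Stage dry mass = ε × stage wet mass = 0.07 × 8,280 = 579.6 kg.
Burnout mass m_f = stage dry + payload = 579.6 + 500 = 1,079.6 kg.
By the Tsiolkovsky rocket equation, Δv = v_e · ln(8,780/1,079.6) = 2560.0 × ln(8.133) = 2560.0 × 2.0959 ≈ 5365 m/s.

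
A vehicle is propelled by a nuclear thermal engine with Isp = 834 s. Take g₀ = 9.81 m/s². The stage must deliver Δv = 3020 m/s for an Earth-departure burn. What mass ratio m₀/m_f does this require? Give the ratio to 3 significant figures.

mass ratio ≈ 1.45

v_e = Isp · g₀ = 834 × 9.81 = 8181.5 m/s.
m₀/m_f = exp(Δv / v_e) = exp(3020 / 8181.5) = exp(0.3691) = 1.4465.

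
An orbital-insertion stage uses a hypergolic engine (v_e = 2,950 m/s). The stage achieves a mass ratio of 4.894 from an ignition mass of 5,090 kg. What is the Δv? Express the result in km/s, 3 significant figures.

Rocket equation: Δv = v_e · ln(4.894) = 2950.0 × 1.5880 ≈ 4684.6 m/s.

Δv ≈ 4.68 km/s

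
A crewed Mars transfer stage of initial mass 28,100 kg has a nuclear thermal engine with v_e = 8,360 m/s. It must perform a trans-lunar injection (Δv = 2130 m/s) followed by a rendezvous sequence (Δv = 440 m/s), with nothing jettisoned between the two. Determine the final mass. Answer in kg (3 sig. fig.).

After the first burn: m = 28100 × exp(−2130/8360.0) = 28100 × 0.77508 = 21,779.7 kg.
After the second burn: m = 21,779.7 × exp(−440/8360.0) = 21,779.7 × 0.94873 = 20,663.1 kg.

final mass ≈ 20700 kg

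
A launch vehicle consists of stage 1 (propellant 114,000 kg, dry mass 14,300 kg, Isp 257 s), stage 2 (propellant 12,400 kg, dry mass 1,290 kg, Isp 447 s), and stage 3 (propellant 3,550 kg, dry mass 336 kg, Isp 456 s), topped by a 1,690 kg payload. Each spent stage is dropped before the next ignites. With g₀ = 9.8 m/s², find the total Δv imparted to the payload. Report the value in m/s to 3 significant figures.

Δv ≈ 12800 m/s

Ignition mass of stage 1 = 114,000+14,300 + 12,400+1,290 + 3,550+336 + 1,690 = 147,566 kg.
Stage 1: m₀ = 147,566 kg, m_f = 147,566 − 114,000 = 33,566 kg; Δv = 257×9.8×ln(4.396) = 2518.6×1.4808 ≈ 3729 m/s.
Stage 2: m₀ = 19,266 kg, m_f = 19,266 − 12,400 = 6,866 kg; Δv = 447×9.8×ln(2.806) = 4380.6×1.0318 ≈ 4520 m/s.
Stage 3: m₀ = 5,576 kg, m_f = 5,576 − 3,550 = 2,026 kg; Δv = 456×9.8×ln(2.752) = 4468.8×1.0124 ≈ 4524 m/s.
Total Δv = 3729 + 4520 + 4524 = 12773 m/s.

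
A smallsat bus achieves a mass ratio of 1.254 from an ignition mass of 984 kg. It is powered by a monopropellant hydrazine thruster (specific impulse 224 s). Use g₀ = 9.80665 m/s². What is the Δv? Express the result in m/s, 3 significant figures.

v_e = Isp · g₀ = 224 × 9.80665 = 2196.7 m/s.
Δv = v_e · ln(1.254) = 2196.7 × 0.2263 ≈ 497.2 m/s.

Δv ≈ 497 m/s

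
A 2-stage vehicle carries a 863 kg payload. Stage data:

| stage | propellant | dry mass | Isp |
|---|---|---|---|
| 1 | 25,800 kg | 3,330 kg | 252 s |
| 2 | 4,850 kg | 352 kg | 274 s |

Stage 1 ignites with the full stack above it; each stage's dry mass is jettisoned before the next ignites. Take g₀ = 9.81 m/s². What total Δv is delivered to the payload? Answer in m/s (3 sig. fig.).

Δv ≈ 7590 m/s

Ignition mass of stage 1 = 25,800+3,330 + 4,850+352 + 863 = 35,195 kg.
Stage 1: m₀ = 35,195 kg, m_f = 35,195 − 25,800 = 9,395 kg; Δv = 252×9.81×ln(3.746) = 2472.1×1.3207 ≈ 3265 m/s.
Stage 2: m₀ = 6,065 kg, m_f = 6,065 − 4,850 = 1,215 kg; Δv = 274×9.81×ln(4.992) = 2687.9×1.6078 ≈ 4322 m/s.
Total Δv = 3265 + 4322 = 7587 m/s.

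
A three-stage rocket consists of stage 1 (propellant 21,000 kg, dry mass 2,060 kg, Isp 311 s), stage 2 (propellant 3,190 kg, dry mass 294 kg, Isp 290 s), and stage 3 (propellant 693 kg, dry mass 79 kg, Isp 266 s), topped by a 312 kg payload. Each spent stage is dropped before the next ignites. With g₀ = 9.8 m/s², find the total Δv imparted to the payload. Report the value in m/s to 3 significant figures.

Δv ≈ 10400 m/s

Ignition mass of stage 1 = 21,000+2,060 + 3,190+294 + 693+79 + 312 = 27,628 kg.
Stage 1: m₀ = 27,628 kg, m_f = 27,628 − 21,000 = 6,628 kg; Δv = 311×9.8×ln(4.168) = 3047.8×1.4275 ≈ 4351 m/s.
Stage 2: m₀ = 4,568 kg, m_f = 4,568 − 3,190 = 1,378 kg; Δv = 290×9.8×ln(3.315) = 2842.0×1.1984 ≈ 3406 m/s.
Stage 3: m₀ = 1,084 kg, m_f = 1,084 − 693 = 391 kg; Δv = 266×9.8×ln(2.772) = 2606.8×1.0197 ≈ 2658 m/s.
Total Δv = 4351 + 3406 + 2658 = 10415 m/s.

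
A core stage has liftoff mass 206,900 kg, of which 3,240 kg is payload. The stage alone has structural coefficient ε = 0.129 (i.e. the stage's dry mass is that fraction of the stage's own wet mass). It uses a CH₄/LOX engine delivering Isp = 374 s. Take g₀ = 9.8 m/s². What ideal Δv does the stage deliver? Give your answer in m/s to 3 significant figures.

Stage wet mass = m₀ − payload = 206,900 − 3,240 = 203,660 kg.
Stage dry mass = ε × stage wet mass = 0.129 × 203,660 = 26,272.1 kg.
Burnout mass m_f = stage dry + payload = 26,272.1 + 3,240 = 29,512.1 kg.
v_e = Isp · g₀ = 374 × 9.8 = 3665.2 m/s.
By the Tsiolkovsky rocket equation, Δv = v_e · ln(206,900/29,512.1) = 3665.2 × ln(7.011) = 3665.2 × 1.9474 ≈ 7138 m/s.

Δv ≈ 7140 m/s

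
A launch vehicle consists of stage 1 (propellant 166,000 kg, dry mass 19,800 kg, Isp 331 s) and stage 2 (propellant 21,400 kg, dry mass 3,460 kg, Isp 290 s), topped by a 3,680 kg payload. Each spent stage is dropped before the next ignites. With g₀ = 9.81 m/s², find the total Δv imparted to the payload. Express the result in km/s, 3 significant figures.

Δv ≈ 8.78 km/s

Ignition mass of stage 1 = 166,000+19,800 + 21,400+3,460 + 3,680 = 214,340 kg.
Stage 1: m₀ = 214,340 kg, m_f = 214,340 − 166,000 = 48,340 kg; Δv = 331×9.81×ln(4.434) = 3247.1×1.4893 ≈ 4836 m/s.
Stage 2: m₀ = 28,540 kg, m_f = 28,540 − 21,400 = 7,140 kg; Δv = 290×9.81×ln(3.997) = 2844.9×1.3856 ≈ 3942 m/s.
Total Δv = 4836 + 3942 = 8778 m/s.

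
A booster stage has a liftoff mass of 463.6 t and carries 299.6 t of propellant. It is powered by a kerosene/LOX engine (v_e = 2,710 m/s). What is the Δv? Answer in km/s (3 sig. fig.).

m_f = m₀ − m_prop = 463.6 − 299.6 = 164 t.
Rocket equation: Δv = v_e · ln(m₀/m_f) = 2710.0 × ln(2.827) = 2710.0 × 1.0392 ≈ 2816.1 m/s.

Δv ≈ 2.82 km/s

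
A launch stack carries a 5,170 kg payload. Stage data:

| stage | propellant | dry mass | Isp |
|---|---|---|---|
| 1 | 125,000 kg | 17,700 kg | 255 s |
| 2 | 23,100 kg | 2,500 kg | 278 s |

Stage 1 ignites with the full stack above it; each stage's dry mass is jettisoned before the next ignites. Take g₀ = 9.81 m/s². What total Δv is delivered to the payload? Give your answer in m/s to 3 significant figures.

Ignition mass of stage 1 = 125,000+17,700 + 23,100+2,500 + 5,170 = 173,470 kg.
Stage 1: m₀ = 173,470 kg, m_f = 173,470 − 125,000 = 48,470 kg; Δv = 255×9.81×ln(3.579) = 2501.6×1.2751 ≈ 3190 m/s.
Stage 2: m₀ = 30,770 kg, m_f = 30,770 − 23,100 = 7,670 kg; Δv = 278×9.81×ln(4.012) = 2727.2×1.3892 ≈ 3789 m/s.
Total Δv = 3190 + 3789 = 6979 m/s.

Δv ≈ 6980 m/s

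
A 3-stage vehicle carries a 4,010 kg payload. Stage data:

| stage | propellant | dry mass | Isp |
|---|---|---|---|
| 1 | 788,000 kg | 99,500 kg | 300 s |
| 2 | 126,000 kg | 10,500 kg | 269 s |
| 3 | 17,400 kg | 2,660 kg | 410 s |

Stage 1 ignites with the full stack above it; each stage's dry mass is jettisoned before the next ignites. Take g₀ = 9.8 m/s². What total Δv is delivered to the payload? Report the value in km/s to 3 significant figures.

Δv ≈ 13.3 km/s

Ignition mass of stage 1 = 788,000+99,500 + 126,000+10,500 + 17,400+2,660 + 4,010 = 1,048,070 kg.
Stage 1: m₀ = 1,048,070 kg, m_f = 1,048,070 − 788,000 = 260,070 kg; Δv = 300×9.8×ln(4.03) = 2940.0×1.3938 ≈ 4098 m/s.
Stage 2: m₀ = 160,570 kg, m_f = 160,570 − 126,000 = 34,570 kg; Δv = 269×9.8×ln(4.645) = 2636.2×1.5357 ≈ 4049 m/s.
Stage 3: m₀ = 24,070 kg, m_f = 24,070 − 17,400 = 6,670 kg; Δv = 410×9.8×ln(3.609) = 4018.0×1.2833 ≈ 5156 m/s.
Total Δv = 4098 + 4049 + 5156 = 13303 m/s.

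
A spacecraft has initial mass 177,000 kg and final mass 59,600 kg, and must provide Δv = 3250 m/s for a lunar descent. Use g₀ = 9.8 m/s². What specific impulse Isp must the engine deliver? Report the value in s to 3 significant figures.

Isp ≈ 305 s

ln(m₀/m_f) = ln(177000/59600) = ln(2.97) = 1.0885.
v_e = Δv / ln(m₀/m_f) = 3250 / 1.0885 = 2985.8 m/s.
Isp = v_e / g₀ = 2985.8 / 9.8 = 304.7 s.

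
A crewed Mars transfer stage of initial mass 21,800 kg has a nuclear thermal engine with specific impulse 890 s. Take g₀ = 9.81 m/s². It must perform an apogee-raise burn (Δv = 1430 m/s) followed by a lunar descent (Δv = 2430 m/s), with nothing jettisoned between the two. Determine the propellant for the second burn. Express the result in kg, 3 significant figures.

v_e = Isp · g₀ = 890 × 9.81 = 8730.9 m/s.
After the first burn: m = 21800 × exp(−1430/8730.9) = 21800 × 0.84892 = 18,506.5 kg.
After the second burn: m = 18,506.5 × exp(−2430/8730.9) = 18,506.5 × 0.75705 = 14,010.3 kg.
Second-burn propellant = 18,506.5 − 14,010.3 = 4,496.2 kg.

propellant for the second burn ≈ 4500 kg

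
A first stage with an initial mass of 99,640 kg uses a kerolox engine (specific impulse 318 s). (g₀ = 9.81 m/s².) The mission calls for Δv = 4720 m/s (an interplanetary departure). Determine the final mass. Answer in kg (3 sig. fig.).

v_e = Isp · g₀ = 318 × 9.81 = 3119.6 m/s.
m₀/m_f = exp(Δv / v_e) = exp(4720 / 3119.6) = exp(1.5130) = 4.5404.
m_f = m₀ / 4.5404 = 99,640 / 4.5404 = 21,945.2 kg.

final mass ≈ 21900 kg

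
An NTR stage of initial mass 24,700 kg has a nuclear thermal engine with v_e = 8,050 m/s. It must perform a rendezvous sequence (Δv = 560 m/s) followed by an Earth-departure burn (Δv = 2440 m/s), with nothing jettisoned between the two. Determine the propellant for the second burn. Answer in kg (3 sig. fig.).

propellant for the second burn ≈ 6020 kg

After the first burn: m = 24700 × exp(−560/8050.0) = 24700 × 0.93280 = 23,040.2 kg.
After the second burn: m = 23,040.2 × exp(−2440/8050.0) = 23,040.2 × 0.73852 = 17,015.6 kg.
Second-burn propellant = 23,040.2 − 17,015.6 = 6,024.6 kg.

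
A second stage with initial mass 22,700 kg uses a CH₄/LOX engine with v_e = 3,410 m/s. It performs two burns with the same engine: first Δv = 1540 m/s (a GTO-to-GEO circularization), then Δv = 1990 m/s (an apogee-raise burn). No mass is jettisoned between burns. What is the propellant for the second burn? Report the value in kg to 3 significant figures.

propellant for the second burn ≈ 6390 kg

After the first burn: m = 22700 × exp(−1540/3410.0) = 22700 × 0.63660 = 14,450.8 kg.
After the second burn: m = 14,450.8 × exp(−1990/3410.0) = 14,450.8 × 0.55790 = 8,062.1 kg.
Second-burn propellant = 14,450.8 − 8,062.1 = 6,388.7 kg.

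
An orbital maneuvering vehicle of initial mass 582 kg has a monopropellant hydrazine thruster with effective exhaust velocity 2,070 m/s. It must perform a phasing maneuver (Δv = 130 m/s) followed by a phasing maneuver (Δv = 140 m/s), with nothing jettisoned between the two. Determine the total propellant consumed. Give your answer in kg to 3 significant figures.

After the first burn: m = 582 × exp(−130/2070.0) = 582 × 0.93913 = 546.574 kg.
After the second burn: m = 546.574 × exp(−140/2070.0) = 546.574 × 0.93460 = 510.828 kg.
Total propellant = m₀ − m_final = 582 − 510.828 = 71.172 kg.

total propellant consumed ≈ 71.2 kg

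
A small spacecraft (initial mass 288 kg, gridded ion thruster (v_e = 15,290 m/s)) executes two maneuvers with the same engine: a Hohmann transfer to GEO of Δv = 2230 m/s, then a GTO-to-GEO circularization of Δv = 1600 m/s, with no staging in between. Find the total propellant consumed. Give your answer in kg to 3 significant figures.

After the first burn: m = 288 × exp(−2230/15290.0) = 288 × 0.86429 = 248.916 kg.
After the second burn: m = 248.916 × exp(−1600/15290.0) = 248.916 × 0.90065 = 224.186 kg.
Total propellant = m₀ − m_final = 288 − 224.186 = 63.814 kg.

total propellant consumed ≈ 63.8 kg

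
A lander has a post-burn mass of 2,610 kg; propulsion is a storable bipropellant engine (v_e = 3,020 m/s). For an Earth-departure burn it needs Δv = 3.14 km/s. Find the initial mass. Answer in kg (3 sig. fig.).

initial mass ≈ 7380 kg

From the ideal rocket equation, m₀/m_f = exp(Δv / v_e) = exp(3140 / 3020.0) = exp(1.0397) = 2.8285.
m₀ = m_f × 2.8285 = 2,610 × 2.8285 = 7,382.39 kg.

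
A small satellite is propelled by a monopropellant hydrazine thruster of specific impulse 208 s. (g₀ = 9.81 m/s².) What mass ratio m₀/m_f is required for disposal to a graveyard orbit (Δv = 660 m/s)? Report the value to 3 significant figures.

mass ratio ≈ 1.38

v_e = Isp · g₀ = 208 × 9.81 = 2040.5 m/s.
m₀/m_f = exp(Δv / v_e) = exp(660 / 2040.5) = exp(0.3235) = 1.3819.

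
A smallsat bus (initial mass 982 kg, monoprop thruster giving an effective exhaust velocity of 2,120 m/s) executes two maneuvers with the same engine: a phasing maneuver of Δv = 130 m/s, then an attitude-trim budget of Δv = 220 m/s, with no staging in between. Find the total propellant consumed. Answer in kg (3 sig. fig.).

total propellant consumed ≈ 149 kg

After the first burn: m = 982 × exp(−130/2120.0) = 982 × 0.94052 = 923.591 kg.
After the second burn: m = 923.591 × exp(−220/2120.0) = 923.591 × 0.90143 = 832.553 kg.
Total propellant = m₀ − m_final = 982 − 832.553 = 149.447 kg.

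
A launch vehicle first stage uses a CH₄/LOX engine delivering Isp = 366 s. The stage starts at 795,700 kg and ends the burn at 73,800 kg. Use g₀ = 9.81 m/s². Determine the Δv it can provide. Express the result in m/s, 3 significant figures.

Δv ≈ 8540 m/s

v_e = Isp · g₀ = 366 × 9.81 = 3590.5 m/s.
Rocket equation: Δv = v_e · ln(m₀/m_f) = 3590.5 × ln(10.78) = 3590.5 × 2.3779 ≈ 8537.6 m/s.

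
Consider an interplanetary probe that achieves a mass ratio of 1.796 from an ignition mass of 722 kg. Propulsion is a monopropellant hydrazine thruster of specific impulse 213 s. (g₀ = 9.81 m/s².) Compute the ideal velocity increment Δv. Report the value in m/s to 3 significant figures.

v_e = Isp · g₀ = 213 × 9.81 = 2089.5 m/s.
Using Δv = v_e ln(m₀/m_f): Δv = v_e · ln(1.796) = 2089.5 × 0.5856 ≈ 1223.5 m/s.

Δv ≈ 1220 m/s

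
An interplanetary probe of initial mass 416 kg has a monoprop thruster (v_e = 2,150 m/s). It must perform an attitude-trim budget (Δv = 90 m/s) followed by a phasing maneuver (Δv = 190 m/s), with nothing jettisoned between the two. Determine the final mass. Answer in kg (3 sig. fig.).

After the first burn: m = 416 × exp(−90/2150.0) = 416 × 0.95900 = 398.944 kg.
After the second burn: m = 398.944 × exp(−190/2150.0) = 398.944 × 0.91542 = 365.201 kg.

final mass ≈ 365 kg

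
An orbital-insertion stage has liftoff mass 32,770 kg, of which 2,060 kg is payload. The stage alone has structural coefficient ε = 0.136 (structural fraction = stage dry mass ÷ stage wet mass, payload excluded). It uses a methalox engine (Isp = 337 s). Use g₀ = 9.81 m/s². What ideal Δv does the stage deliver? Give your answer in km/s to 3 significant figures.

Stage wet mass = m₀ − payload = 32,770 − 2,060 = 30,710 kg.
Stage dry mass = ε × stage wet mass = 0.136 × 30,710 = 4,176.56 kg.
Burnout mass m_f = stage dry + payload = 4,176.56 + 2,060 = 6,236.56 kg.
v_e = Isp · g₀ = 337 × 9.81 = 3306.0 m/s.
Δv = v_e · ln(32,770/6,236.56) = 3306.0 × ln(5.254) = 3306.0 × 1.6591 ≈ 5485 m/s.

Δv ≈ 5.48 km/s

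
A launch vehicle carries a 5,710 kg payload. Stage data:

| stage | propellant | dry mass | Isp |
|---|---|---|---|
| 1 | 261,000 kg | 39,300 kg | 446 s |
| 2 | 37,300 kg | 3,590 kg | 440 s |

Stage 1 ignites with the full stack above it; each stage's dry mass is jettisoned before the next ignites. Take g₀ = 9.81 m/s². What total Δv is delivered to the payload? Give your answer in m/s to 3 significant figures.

Δv ≈ 13100 m/s

Ignition mass of stage 1 = 261,000+39,300 + 37,300+3,590 + 5,710 = 346,900 kg.
Stage 1: m₀ = 346,900 kg, m_f = 346,900 − 261,000 = 85,900 kg; Δv = 446×9.81×ln(4.038) = 4375.3×1.3959 ≈ 6107 m/s.
Stage 2: m₀ = 46,600 kg, m_f = 46,600 − 37,300 = 9,300 kg; Δv = 440×9.81×ln(5.011) = 4316.4×1.6116 ≈ 6956 m/s.
Total Δv = 6107 + 6956 = 13063 m/s.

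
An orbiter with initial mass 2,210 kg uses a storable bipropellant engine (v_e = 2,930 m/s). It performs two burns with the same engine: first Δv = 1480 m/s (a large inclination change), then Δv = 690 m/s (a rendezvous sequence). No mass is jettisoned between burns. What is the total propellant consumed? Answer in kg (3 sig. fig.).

total propellant consumed ≈ 1160 kg

After the first burn: m = 2210 × exp(−1480/2930.0) = 2210 × 0.60343 = 1,333.58 kg.
After the second burn: m = 1,333.58 × exp(−690/2930.0) = 1,333.58 × 0.79018 = 1,053.77 kg.
Total propellant = m₀ − m_final = 2210 − 1,053.77 = 1,156.23 kg.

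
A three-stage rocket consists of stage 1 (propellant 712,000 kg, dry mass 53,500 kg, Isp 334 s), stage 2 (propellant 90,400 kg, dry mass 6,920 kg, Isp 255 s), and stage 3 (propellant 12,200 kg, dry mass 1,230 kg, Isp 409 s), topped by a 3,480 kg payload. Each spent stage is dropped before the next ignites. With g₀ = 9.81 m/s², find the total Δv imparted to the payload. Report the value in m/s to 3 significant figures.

Δv ≈ 14500 m/s

Ignition mass of stage 1 = 712,000+53,500 + 90,400+6,920 + 12,200+1,230 + 3,480 = 879,730 kg.
Stage 1: m₀ = 879,730 kg, m_f = 879,730 − 712,000 = 167,730 kg; Δv = 334×9.81×ln(5.245) = 3276.5×1.6573 ≈ 5430 m/s.
Stage 2: m₀ = 114,230 kg, m_f = 114,230 − 90,400 = 23,830 kg; Δv = 255×9.81×ln(4.794) = 2501.6×1.5673 ≈ 3921 m/s.
Stage 3: m₀ = 16,910 kg, m_f = 16,910 − 12,200 = 4,710 kg; Δv = 409×9.81×ln(3.59) = 4012.3×1.2782 ≈ 5129 m/s.
Total Δv = 5430 + 3921 + 5129 = 14480 m/s.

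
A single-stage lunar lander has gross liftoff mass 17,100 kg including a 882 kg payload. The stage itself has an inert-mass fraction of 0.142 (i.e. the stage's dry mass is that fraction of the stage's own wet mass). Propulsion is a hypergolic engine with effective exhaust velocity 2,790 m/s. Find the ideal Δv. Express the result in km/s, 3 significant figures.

Δv ≈ 4.69 km/s

Stage wet mass = m₀ − payload = 17,100 − 882 = 16,218 kg.
Stage dry mass = ε × stage wet mass = 0.142 × 16,218 = 2,302.96 kg.
Burnout mass m_f = stage dry + payload = 2,302.96 + 882 = 3,184.96 kg.
By the Tsiolkovsky rocket equation, Δv = v_e · ln(17,100/3,184.96) = 2790.0 × ln(5.369) = 2790.0 × 1.6806 ≈ 4689 m/s.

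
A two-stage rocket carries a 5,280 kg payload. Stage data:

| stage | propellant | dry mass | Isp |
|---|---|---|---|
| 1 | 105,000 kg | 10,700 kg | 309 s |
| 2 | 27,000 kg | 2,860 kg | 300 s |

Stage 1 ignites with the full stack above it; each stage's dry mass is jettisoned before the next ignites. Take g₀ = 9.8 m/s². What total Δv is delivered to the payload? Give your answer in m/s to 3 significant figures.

Ignition mass of stage 1 = 105,000+10,700 + 27,000+2,860 + 5,280 = 150,840 kg.
Stage 1: m₀ = 150,840 kg, m_f = 150,840 − 105,000 = 45,840 kg; Δv = 309×9.8×ln(3.291) = 3028.2×1.1911 ≈ 3607 m/s.
Stage 2: m₀ = 35,140 kg, m_f = 35,140 − 27,000 = 8,140 kg; Δv = 300×9.8×ln(4.317) = 2940.0×1.4625 ≈ 4300 m/s.
Total Δv = 3607 + 4300 = 7907 m/s.

Δv ≈ 7910 m/s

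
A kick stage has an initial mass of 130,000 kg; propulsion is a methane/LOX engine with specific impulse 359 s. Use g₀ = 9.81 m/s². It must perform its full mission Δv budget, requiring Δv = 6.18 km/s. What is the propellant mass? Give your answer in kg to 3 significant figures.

propellant mass ≈ 108000 kg

v_e = Isp · g₀ = 359 × 9.81 = 3521.8 m/s.
Rocket equation: m₀/m_f = exp(Δv / v_e) = exp(6180 / 3521.8) = exp(1.7548) = 5.7822.
m_f = 130,000 / 5.7822 = 22,482.8 kg, so propellant = m₀ − m_f = 130,000 − 22,482.8 = 107,517.2 kg.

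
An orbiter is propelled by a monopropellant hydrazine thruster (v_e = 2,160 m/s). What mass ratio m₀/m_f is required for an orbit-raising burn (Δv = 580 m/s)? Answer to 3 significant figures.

m₀/m_f = exp(Δv / v_e) = exp(580 / 2160.0) = exp(0.2685) = 1.3080.

mass ratio ≈ 1.31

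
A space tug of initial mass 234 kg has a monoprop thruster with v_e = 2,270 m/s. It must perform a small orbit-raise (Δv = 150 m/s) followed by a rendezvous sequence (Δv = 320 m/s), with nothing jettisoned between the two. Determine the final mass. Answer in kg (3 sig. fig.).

final mass ≈ 190 kg

After the first burn: m = 234 × exp(−150/2270.0) = 234 × 0.93606 = 219.038 kg.
After the second burn: m = 219.038 × exp(−320/2270.0) = 219.038 × 0.86852 = 190.239 kg.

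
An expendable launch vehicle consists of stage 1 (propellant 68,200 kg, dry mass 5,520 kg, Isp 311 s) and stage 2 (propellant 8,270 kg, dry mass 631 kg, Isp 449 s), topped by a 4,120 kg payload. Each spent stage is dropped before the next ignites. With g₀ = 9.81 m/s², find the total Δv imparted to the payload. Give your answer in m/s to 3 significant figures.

Δv ≈ 9150 m/s

Ignition mass of stage 1 = 68,200+5,520 + 8,270+631 + 4,120 = 86,741 kg.
Stage 1: m₀ = 86,741 kg, m_f = 86,741 − 68,200 = 18,541 kg; Δv = 311×9.81×ln(4.678) = 3050.9×1.5429 ≈ 4707 m/s.
Stage 2: m₀ = 13,021 kg, m_f = 13,021 − 8,270 = 4,751 kg; Δv = 449×9.81×ln(2.741) = 4404.7×1.0082 ≈ 4441 m/s.
Total Δv = 4707 + 4441 = 9148 m/s.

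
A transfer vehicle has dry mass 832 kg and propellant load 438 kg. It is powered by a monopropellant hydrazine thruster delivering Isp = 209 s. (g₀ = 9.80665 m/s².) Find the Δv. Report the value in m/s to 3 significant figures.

Δv ≈ 867 m/s

v_e = Isp · g₀ = 209 × 9.80665 = 2049.6 m/s.
m₀ = m_dry + m_prop = 832 + 438 = 1,270 kg.
From the ideal rocket equation, Δv = v_e · ln(m₀/m_f) = 2049.6 × ln(1.526) = 2049.6 × 0.4229 ≈ 866.9 m/s.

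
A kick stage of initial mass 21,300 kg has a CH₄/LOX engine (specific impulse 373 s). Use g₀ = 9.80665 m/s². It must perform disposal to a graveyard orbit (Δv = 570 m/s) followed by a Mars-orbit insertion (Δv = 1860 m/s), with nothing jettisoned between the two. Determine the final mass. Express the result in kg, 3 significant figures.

final mass ≈ 11000 kg

v_e = Isp · g₀ = 373 × 9.80665 = 3657.9 m/s.
After the first burn: m = 21300 × exp(−570/3657.9) = 21300 × 0.85571 = 18,226.6 kg.
After the second burn: m = 18,226.6 × exp(−1860/3657.9) = 18,226.6 × 0.60140 = 10,961.5 kg.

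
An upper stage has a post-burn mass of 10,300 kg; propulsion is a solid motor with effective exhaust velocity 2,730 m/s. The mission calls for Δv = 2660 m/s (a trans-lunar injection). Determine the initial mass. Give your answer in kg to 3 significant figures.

initial mass ≈ 27300 kg

m₀/m_f = exp(Δv / v_e) = exp(2660 / 2730.0) = exp(0.9744) = 2.6495.
m₀ = m_f × 2.6495 = 10,300 × 2.6495 = 27,289.9 kg.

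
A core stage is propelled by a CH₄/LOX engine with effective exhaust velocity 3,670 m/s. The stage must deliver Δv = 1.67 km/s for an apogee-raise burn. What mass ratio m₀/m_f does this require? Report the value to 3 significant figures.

mass ratio ≈ 1.58

m₀/m_f = exp(Δv / v_e) = exp(1670 / 3670.0) = exp(0.4550) = 1.5762.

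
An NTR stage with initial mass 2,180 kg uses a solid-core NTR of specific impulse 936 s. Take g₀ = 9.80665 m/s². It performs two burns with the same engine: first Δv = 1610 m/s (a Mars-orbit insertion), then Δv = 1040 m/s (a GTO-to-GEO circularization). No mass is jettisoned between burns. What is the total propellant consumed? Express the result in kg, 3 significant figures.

v_e = Isp · g₀ = 936 × 9.80665 = 9179.0 m/s.
After the first burn: m = 2180 × exp(−1610/9179.0) = 2180 × 0.83912 = 1,829.28 kg.
After the second burn: m = 1,829.28 × exp(−1040/9179.0) = 1,829.28 × 0.89288 = 1,633.33 kg.
Total propellant = m₀ − m_final = 2180 − 1,633.33 = 546.67 kg.

total propellant consumed ≈ 547 kg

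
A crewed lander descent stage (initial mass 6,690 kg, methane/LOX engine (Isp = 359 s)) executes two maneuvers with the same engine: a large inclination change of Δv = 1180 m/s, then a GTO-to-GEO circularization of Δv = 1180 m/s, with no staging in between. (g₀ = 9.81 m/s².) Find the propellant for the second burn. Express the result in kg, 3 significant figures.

v_e = Isp · g₀ = 359 × 9.81 = 3521.8 m/s.
After the first burn: m = 6690 × exp(−1180/3521.8) = 6690 × 0.71530 = 4,785.36 kg.
After the second burn: m = 4,785.36 × exp(−1180/3521.8) = 4,785.36 × 0.71530 = 3,422.97 kg.
Second-burn propellant = 4,785.36 − 3,422.97 = 1,362.39 kg.

propellant for the second burn ≈ 1360 kg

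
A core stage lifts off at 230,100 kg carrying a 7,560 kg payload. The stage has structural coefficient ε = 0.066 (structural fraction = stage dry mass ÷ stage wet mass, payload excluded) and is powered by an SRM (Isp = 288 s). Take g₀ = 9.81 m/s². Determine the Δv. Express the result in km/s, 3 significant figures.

Stage wet mass = m₀ − payload = 230,100 − 7,560 = 222,540 kg.
Stage dry mass = ε × stage wet mass = 0.066 × 222,540 = 14,687.6 kg.
Burnout mass m_f = stage dry + payload = 14,687.6 + 7,560 = 22,247.6 kg.
v_e = Isp · g₀ = 288 × 9.81 = 2825.3 m/s.
From the ideal rocket equation, Δv = v_e · ln(230,100/22,247.6) = 2825.3 × ln(10.34) = 2825.3 × 2.3363 ≈ 6601 m/s.

Δv ≈ 6.60 km/s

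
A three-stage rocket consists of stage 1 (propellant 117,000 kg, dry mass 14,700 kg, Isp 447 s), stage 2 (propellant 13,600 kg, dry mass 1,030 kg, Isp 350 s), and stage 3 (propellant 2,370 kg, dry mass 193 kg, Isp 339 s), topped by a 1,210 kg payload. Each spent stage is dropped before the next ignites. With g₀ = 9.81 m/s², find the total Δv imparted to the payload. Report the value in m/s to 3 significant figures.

Δv ≈ 14500 m/s

Ignition mass of stage 1 = 117,000+14,700 + 13,600+1,030 + 2,370+193 + 1,210 = 150,103 kg.
Stage 1: m₀ = 150,103 kg, m_f = 150,103 − 117,000 = 33,103 kg; Δv = 447×9.81×ln(4.534) = 4385.1×1.5117 ≈ 6629 m/s.
Stage 2: m₀ = 18,403 kg, m_f = 18,403 − 13,600 = 4,803 kg; Δv = 350×9.81×ln(3.832) = 3433.5×1.3433 ≈ 4612 m/s.
Stage 3: m₀ = 3,773 kg, m_f = 3,773 − 2,370 = 1,403 kg; Δv = 339×9.81×ln(2.689) = 3325.6×0.9893 ≈ 3290 m/s.
Total Δv = 6629 + 4612 + 3290 = 14531 m/s.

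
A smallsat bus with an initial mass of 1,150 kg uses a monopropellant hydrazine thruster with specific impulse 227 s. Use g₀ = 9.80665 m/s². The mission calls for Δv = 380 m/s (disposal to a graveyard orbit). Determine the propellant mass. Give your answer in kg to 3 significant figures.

propellant mass ≈ 180 kg

v_e = Isp · g₀ = 227 × 9.80665 = 2226.1 m/s.
m₀/m_f = exp(Δv / v_e) = exp(380 / 2226.1) = exp(0.1707) = 1.1861.
m_f = 1,150 / 1.1861 = 969.564 kg, so propellant = m₀ − m_f = 1,150 − 969.564 = 180.436 kg.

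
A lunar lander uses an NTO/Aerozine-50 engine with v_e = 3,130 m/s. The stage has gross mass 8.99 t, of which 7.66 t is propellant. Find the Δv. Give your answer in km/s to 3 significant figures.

Δv ≈ 5.98 km/s

m_f = m₀ − m_prop = 8.99 − 7.66 = 1.33 t.
Δv = v_e · ln(m₀/m_f) = 3130.0 × ln(6.759) = 3130.0 × 1.9109 ≈ 5981.2 m/s.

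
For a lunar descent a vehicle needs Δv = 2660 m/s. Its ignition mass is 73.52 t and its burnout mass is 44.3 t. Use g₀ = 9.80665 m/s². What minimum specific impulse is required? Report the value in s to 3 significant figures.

ln(m₀/m_f) = ln(73520/44300) = ln(1.66) = 0.5066.
v_e = Δv / ln(m₀/m_f) = 2660 / 0.5066 = 5251.0 m/s.
Isp = v_e / g₀ = 5251.0 / 9.80665 = 535.5 s.

Isp ≈ 535 s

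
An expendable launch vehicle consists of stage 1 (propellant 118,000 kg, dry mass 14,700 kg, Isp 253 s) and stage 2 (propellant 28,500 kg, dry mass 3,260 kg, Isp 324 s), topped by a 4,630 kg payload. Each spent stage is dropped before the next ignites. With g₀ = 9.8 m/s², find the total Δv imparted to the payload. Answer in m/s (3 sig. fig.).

Δv ≈ 7820 m/s

Ignition mass of stage 1 = 118,000+14,700 + 28,500+3,260 + 4,630 = 169,090 kg.
Stage 1: m₀ = 169,090 kg, m_f = 169,090 − 118,000 = 51,090 kg; Δv = 253×9.8×ln(3.31) = 2479.4×1.1968 ≈ 2967 m/s.
Stage 2: m₀ = 36,390 kg, m_f = 36,390 − 28,500 = 7,890 kg; Δv = 324×9.8×ln(4.612) = 3175.2×1.5287 ≈ 4854 m/s.
Total Δv = 2967 + 4854 = 7821 m/s.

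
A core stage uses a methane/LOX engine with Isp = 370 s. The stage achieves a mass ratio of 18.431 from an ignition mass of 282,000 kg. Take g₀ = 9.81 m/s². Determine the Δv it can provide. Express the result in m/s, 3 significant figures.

Δv ≈ 10600 m/s

v_e = Isp · g₀ = 370 × 9.81 = 3629.7 m/s.
Using Δv = v_e ln(m₀/m_f): Δv = v_e · ln(18.431) = 3629.7 × 2.9140 ≈ 10577.1 m/s.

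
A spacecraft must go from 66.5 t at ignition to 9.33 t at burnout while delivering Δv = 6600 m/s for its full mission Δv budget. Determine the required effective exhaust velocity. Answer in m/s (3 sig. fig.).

v_e ≈ 3360 m/s

ln(m₀/m_f) = ln(66500/9330) = ln(7.128) = 1.9640.
Rocket equation: v_e = Δv / ln(m₀/m_f) = 6600 / 1.9640 = 3360.5 m/s.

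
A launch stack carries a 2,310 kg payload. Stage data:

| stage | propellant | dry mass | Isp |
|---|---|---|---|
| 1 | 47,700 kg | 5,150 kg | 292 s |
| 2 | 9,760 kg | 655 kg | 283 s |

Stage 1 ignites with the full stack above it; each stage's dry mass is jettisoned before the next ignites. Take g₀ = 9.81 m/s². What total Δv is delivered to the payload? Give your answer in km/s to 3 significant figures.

Δv ≈ 7.77 km/s

Ignition mass of stage 1 = 47,700+5,150 + 9,760+655 + 2,310 = 65,575 kg.
Stage 1: m₀ = 65,575 kg, m_f = 65,575 − 47,700 = 17,875 kg; Δv = 292×9.81×ln(3.669) = 2864.5×1.2998 ≈ 3723 m/s.
Stage 2: m₀ = 12,725 kg, m_f = 12,725 − 9,760 = 2,965 kg; Δv = 283×9.81×ln(4.292) = 2776.2×1.4567 ≈ 4044 m/s.
Total Δv = 3723 + 4044 = 7767 m/s.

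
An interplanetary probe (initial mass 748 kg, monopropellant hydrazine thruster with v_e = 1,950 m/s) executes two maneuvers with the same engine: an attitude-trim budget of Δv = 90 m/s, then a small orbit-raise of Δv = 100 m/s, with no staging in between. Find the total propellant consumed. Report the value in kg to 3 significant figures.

After the first burn: m = 748 × exp(−90/1950.0) = 748 × 0.95490 = 714.265 kg.
After the second burn: m = 714.265 × exp(−100/1950.0) = 714.265 × 0.95001 = 678.559 kg.
Total propellant = m₀ − m_final = 748 − 678.559 = 69.441 kg.

total propellant consumed ≈ 69.4 kg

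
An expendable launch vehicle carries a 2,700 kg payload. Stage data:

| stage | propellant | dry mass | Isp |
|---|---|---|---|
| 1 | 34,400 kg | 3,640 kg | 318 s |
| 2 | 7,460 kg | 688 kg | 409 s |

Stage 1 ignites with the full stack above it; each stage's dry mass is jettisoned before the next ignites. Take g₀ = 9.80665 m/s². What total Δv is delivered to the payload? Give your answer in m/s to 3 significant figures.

Ignition mass of stage 1 = 34,400+3,640 + 7,460+688 + 2,700 = 48,888 kg.
Stage 1: m₀ = 48,888 kg, m_f = 48,888 − 34,400 = 14,488 kg; Δv = 318×9.80665×ln(3.374) = 3118.5×1.2162 ≈ 3793 m/s.
Stage 2: m₀ = 10,848 kg, m_f = 10,848 − 7,460 = 3,388 kg; Δv = 409×9.80665×ln(3.202) = 4010.9×1.1637 ≈ 4668 m/s.
Total Δv = 3793 + 4668 = 8461 m/s.

Δv ≈ 8460 m/s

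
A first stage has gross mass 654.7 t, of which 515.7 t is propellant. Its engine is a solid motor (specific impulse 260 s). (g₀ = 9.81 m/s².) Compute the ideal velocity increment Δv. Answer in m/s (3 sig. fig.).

Δv ≈ 3950 m/s

v_e = Isp · g₀ = 260 × 9.81 = 2550.6 m/s.
m_f = m₀ − m_prop = 654.7 − 515.7 = 139 t.
By the Tsiolkovsky rocket equation, Δv = v_e · ln(m₀/m_f) = 2550.6 × ln(4.71) = 2550.6 × 1.5497 ≈ 3952.7 m/s.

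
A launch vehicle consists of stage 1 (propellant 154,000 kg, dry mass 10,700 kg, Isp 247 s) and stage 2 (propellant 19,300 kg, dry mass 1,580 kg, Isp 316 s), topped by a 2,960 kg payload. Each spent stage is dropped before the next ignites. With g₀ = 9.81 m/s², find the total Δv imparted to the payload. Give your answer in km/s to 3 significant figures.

Δv ≈ 9.25 km/s

Ignition mass of stage 1 = 154,000+10,700 + 19,300+1,580 + 2,960 = 188,540 kg.
Stage 1: m₀ = 188,540 kg, m_f = 188,540 − 154,000 = 34,540 kg; Δv = 247×9.81×ln(5.459) = 2423.1×1.6972 ≈ 4112 m/s.
Stage 2: m₀ = 23,840 kg, m_f = 23,840 − 19,300 = 4,540 kg; Δv = 316×9.81×ln(5.251) = 3100.0×1.6584 ≈ 5141 m/s.
Total Δv = 4112 + 5141 = 9253 m/s.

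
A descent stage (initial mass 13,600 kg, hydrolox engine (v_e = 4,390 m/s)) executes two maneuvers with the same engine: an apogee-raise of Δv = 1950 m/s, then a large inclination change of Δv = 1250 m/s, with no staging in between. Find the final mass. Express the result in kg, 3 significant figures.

final mass ≈ 6560 kg

After the first burn: m = 13600 × exp(−1950/4390.0) = 13600 × 0.64134 = 8,722.22 kg.
After the second burn: m = 8,722.22 × exp(−1250/4390.0) = 8,722.22 × 0.75221 = 6,560.94 kg.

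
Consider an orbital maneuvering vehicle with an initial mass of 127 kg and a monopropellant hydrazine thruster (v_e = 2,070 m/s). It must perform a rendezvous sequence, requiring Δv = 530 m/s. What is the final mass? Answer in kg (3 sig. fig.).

final mass ≈ 98.3 kg

From the ideal rocket equation, m₀/m_f = exp(Δv / v_e) = exp(530 / 2070.0) = exp(0.2560) = 1.2918.
m_f = m₀ / 1.2918 = 127 / 1.2918 = 98.3124 kg.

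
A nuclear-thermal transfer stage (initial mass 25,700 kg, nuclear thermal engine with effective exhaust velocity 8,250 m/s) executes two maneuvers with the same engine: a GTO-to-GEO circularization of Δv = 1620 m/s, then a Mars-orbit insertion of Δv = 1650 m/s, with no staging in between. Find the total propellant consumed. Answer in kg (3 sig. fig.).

total propellant consumed ≈ 8410 kg

After the first burn: m = 25700 × exp(−1620/8250.0) = 25700 × 0.82171 = 21,117.9 kg.
After the second burn: m = 21,117.9 × exp(−1650/8250.0) = 21,117.9 × 0.81873 = 17,289.9 kg.
Total propellant = m₀ − m_final = 25700 − 17,289.9 = 8,410.1 kg.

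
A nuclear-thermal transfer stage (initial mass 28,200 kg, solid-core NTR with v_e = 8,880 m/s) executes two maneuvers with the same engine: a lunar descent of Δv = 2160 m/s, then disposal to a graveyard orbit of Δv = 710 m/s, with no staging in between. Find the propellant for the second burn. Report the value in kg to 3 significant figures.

After the first burn: m = 28200 × exp(−2160/8880.0) = 28200 × 0.78408 = 22,111.1 kg.
After the second burn: m = 22,111.1 × exp(−710/8880.0) = 22,111.1 × 0.92316 = 20,412.1 kg.
Second-burn propellant = 22,111.1 − 20,412.1 = 1,699 kg.

propellant for the second burn ≈ 1700 kg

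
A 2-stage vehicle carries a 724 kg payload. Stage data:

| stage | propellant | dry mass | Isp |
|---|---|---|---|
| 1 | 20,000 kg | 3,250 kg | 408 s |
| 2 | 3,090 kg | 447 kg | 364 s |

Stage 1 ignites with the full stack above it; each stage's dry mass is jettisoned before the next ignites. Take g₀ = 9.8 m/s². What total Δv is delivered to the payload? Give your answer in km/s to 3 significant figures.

Ignition mass of stage 1 = 20,000+3,250 + 3,090+447 + 724 = 27,511 kg.
Stage 1: m₀ = 27,511 kg, m_f = 27,511 − 20,000 = 7,511 kg; Δv = 408×9.8×ln(3.663) = 3998.4×1.2982 ≈ 5191 m/s.
Stage 2: m₀ = 4,261 kg, m_f = 4,261 − 3,090 = 1,171 kg; Δv = 364×9.8×ln(3.639) = 3567.2×1.2916 ≈ 4608 m/s.
Total Δv = 5191 + 4608 = 9799 m/s.

Δv ≈ 9.80 km/s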